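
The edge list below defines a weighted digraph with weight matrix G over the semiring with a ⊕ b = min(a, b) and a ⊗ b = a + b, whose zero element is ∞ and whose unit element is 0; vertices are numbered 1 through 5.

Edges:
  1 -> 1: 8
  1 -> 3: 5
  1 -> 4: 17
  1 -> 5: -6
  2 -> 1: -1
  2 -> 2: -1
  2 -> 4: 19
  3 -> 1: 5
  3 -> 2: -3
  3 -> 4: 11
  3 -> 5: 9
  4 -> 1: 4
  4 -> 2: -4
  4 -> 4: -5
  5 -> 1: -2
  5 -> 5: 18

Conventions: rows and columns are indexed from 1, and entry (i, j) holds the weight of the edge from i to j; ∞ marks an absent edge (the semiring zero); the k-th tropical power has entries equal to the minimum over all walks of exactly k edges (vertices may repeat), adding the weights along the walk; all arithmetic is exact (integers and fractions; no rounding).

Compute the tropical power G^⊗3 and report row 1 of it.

G^⊗2:
  [-8, 2, 13, 12, 2]
  [-2, -2, 4, 14, -7]
  [-4, -4, 10, 6, -1]
  [-5, -9, 9, -10, -2]
  [6, ∞, 3, 15, -8]
G^⊗3:
  [0, 1, -3, 7, -14]
  [-9, -3, 3, 9, -8]
  [-5, -5, 1, 1, -10]
  [-10, -14, 0, -15, -11]
  [-10, 0, 11, 10, 0]
Answer: row 1 of G^⊗3 = [0, 1, -3, 7, -14]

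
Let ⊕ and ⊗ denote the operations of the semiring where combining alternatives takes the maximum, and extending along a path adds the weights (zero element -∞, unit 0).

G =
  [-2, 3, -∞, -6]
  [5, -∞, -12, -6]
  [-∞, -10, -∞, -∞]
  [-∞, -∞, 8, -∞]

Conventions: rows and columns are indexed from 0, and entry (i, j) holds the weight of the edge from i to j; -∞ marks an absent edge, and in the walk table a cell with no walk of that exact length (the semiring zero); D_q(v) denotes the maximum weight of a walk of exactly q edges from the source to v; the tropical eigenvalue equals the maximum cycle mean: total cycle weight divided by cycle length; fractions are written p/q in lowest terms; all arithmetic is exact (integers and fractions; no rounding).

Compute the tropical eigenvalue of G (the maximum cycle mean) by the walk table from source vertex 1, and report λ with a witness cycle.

q=0: [-∞, 0, -∞, -∞]
q=1: [5, -∞, -12, -6]
q=2: [3, 8, 2, -1]
q=3: [13, 6, 7, 2]
q=4: [11, 16, 10, 7]
Optimal cycle mean attained by: cycle 0->1->0, total 3 + 5, length 2.
Answer: λ = 4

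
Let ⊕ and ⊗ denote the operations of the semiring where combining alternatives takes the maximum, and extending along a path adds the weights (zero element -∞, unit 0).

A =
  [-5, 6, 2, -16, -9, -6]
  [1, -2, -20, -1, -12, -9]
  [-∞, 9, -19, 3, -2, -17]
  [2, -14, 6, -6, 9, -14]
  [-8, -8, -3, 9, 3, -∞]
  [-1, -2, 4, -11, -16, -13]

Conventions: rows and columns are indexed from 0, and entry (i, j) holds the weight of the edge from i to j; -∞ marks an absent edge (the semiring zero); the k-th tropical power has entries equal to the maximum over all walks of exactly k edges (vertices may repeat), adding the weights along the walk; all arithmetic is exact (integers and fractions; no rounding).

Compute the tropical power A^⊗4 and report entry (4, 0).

A^⊗2:
  [7, 11, -2, 5, 0, -3]
  [1, 7, 5, -3, 8, -5]
  [10, 7, 9, 8, 12, 0]
  [1, 15, 6, 18, 12, -4]
  [11, 6, 15, 12, 18, -5]
  [-1, 13, 1, 7, 2, -7]
A^⊗3:
  [12, 13, 11, 10, 14, 2]
  [8, 14, 5, 17, 11, -2]
  [10, 18, 14, 21, 17, 4]
  [20, 15, 24, 21, 27, 6]
  [14, 24, 18, 27, 21, 5]
  [14, 11, 13, 12, 16, 4]
A^⊗4:
  [14, 20, 16, 23, 19, 6]
  [19, 14, 23, 20, 26, 5]
  [23, 23, 27, 26, 30, 9]
  [23, 33, 27, 36, 30, 14]
  [29, 27, 33, 30, 36, 15]
  [14, 22, 18, 25, 21, 8]
Key observation: the optimum is the walk 4->3->4->3->0, with weight 9 + 9 + 9 + 2 = 29.
Optimal value attained by: walk 4->3->4->3->0.
Answer: (A^⊗4)[4][0] = 29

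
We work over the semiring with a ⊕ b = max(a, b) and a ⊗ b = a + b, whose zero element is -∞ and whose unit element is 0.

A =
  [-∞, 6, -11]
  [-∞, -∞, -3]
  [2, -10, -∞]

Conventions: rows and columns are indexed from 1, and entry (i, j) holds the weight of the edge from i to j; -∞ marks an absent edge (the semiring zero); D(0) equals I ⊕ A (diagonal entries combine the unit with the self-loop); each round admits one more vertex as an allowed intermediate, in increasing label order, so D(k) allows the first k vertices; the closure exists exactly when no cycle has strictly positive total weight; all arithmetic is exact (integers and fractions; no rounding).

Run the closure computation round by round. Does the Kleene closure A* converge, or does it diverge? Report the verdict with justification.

D(0):
  [0, 6, -11]
  [-∞, 0, -3]
  [2, -10, 0]
D(1):
  [0, 6, -11]
  [-∞, 0, -3]
  [2, 8, 0]
Detection: at round 2, diagonal entry (3, 3) turns strictly positive.
Key observation: the cycle 3->1->2->3 has total weight 2 + 6 + (-3), which is strictly positive.
Answer: DIVERGES — positive cycle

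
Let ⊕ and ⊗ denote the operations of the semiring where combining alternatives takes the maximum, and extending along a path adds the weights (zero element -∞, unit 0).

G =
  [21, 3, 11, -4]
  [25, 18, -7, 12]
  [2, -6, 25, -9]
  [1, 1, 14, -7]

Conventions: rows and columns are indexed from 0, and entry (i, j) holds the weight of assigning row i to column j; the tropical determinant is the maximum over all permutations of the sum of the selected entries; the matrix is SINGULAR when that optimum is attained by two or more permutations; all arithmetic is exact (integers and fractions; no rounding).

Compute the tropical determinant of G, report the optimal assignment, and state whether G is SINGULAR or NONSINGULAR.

σ = (0, 1, 2, 3): 21 + 18 + 25 + (-7) = 57
σ = (0, 1, 3, 2): 21 + 18 + (-9) + 14 = 44
σ = (0, 2, 1, 3): 21 + (-7) + (-6) + (-7) = 1
σ = (0, 2, 3, 1): 21 + (-7) + (-9) + 1 = 6
σ = (0, 3, 1, 2): 21 + 12 + (-6) + 14 = 41
σ = (0, 3, 2, 1): 21 + 12 + 25 + 1 = 59
σ = (1, 0, 2, 3): 3 + 25 + 25 + (-7) = 46
σ = (1, 0, 3, 2): 3 + 25 + (-9) + 14 = 33
σ = (1, 2, 0, 3): 3 + (-7) + 2 + (-7) = -9
σ = (1, 2, 3, 0): 3 + (-7) + (-9) + 1 = -12
σ = (1, 3, 0, 2): 3 + 12 + 2 + 14 = 31
σ = (1, 3, 2, 0): 3 + 12 + 25 + 1 = 41
σ = (2, 0, 1, 3): 11 + 25 + (-6) + (-7) = 23
σ = (2, 0, 3, 1): 11 + 25 + (-9) + 1 = 28
σ = (2, 1, 0, 3): 11 + 18 + 2 + (-7) = 24
σ = (2, 1, 3, 0): 11 + 18 + (-9) + 1 = 21
σ = (2, 3, 0, 1): 11 + 12 + 2 + 1 = 26
σ = (2, 3, 1, 0): 11 + 12 + (-6) + 1 = 18
σ = (3, 0, 1, 2): (-4) + 25 + (-6) + 14 = 29
σ = (3, 0, 2, 1): (-4) + 25 + 25 + 1 = 47
σ = (3, 1, 0, 2): (-4) + 18 + 2 + 14 = 30
σ = (3, 1, 2, 0): (-4) + 18 + 25 + 1 = 40
σ = (3, 2, 0, 1): (-4) + (-7) + 2 + 1 = -8
σ = (3, 2, 1, 0): (-4) + (-7) + (-6) + 1 = -16
Optimal value attained by: σ = (0, 3, 2, 1).
Answer: det⊕(G) = 59; verdict: NONSINGULAR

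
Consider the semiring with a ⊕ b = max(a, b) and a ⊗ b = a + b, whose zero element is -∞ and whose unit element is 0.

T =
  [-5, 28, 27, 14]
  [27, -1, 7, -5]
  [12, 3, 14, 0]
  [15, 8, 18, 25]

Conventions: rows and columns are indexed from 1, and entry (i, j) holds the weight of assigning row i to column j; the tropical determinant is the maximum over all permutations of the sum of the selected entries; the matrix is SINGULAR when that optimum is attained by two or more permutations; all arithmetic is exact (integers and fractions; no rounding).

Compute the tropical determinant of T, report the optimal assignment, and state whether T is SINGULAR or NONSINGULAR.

σ = (1, 2, 3, 4): (-5) + (-1) + 14 + 25 = 33
σ = (1, 2, 4, 3): (-5) + (-1) + 0 + 18 = 12
σ = (1, 3, 2, 4): (-5) + 7 + 3 + 25 = 30
σ = (1, 3, 4, 2): (-5) + 7 + 0 + 8 = 10
σ = (1, 4, 2, 3): (-5) + (-5) + 3 + 18 = 11
σ = (1, 4, 3, 2): (-5) + (-5) + 14 + 8 = 12
σ = (2, 1, 3, 4): 28 + 27 + 14 + 25 = 94
σ = (2, 1, 4, 3): 28 + 27 + 0 + 18 = 73
σ = (2, 3, 1, 4): 28 + 7 + 12 + 25 = 72
σ = (2, 3, 4, 1): 28 + 7 + 0 + 15 = 50
σ = (2, 4, 1, 3): 28 + (-5) + 12 + 18 = 53
σ = (2, 4, 3, 1): 28 + (-5) + 14 + 15 = 52
σ = (3, 1, 2, 4): 27 + 27 + 3 + 25 = 82
σ = (3, 1, 4, 2): 27 + 27 + 0 + 8 = 62
σ = (3, 2, 1, 4): 27 + (-1) + 12 + 25 = 63
σ = (3, 2, 4, 1): 27 + (-1) + 0 + 15 = 41
σ = (3, 4, 1, 2): 27 + (-5) + 12 + 8 = 42
σ = (3, 4, 2, 1): 27 + (-5) + 3 + 15 = 40
σ = (4, 1, 2, 3): 14 + 27 + 3 + 18 = 62
σ = (4, 1, 3, 2): 14 + 27 + 14 + 8 = 63
σ = (4, 2, 1, 3): 14 + (-1) + 12 + 18 = 43
σ = (4, 2, 3, 1): 14 + (-1) + 14 + 15 = 42
σ = (4, 3, 1, 2): 14 + 7 + 12 + 8 = 41
σ = (4, 3, 2, 1): 14 + 7 + 3 + 15 = 39
Optimal value attained by: σ = (2, 1, 3, 4).
Answer: det⊕(T) = 94; verdict: NONSINGULAR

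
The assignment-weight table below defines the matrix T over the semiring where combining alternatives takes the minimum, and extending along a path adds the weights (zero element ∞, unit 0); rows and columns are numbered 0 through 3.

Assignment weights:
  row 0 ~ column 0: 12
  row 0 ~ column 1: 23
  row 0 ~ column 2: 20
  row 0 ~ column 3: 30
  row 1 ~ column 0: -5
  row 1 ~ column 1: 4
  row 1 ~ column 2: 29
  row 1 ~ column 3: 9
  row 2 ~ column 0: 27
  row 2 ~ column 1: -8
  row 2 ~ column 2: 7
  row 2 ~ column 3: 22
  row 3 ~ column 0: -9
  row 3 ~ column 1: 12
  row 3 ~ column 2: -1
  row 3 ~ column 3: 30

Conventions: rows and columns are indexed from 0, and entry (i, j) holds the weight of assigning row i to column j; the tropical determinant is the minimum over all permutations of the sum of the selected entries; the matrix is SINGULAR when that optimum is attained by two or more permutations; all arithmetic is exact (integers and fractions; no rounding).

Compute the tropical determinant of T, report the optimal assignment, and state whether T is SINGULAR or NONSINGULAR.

σ = (0, 1, 2, 3): 12 + 4 + 7 + 30 = 53
σ = (0, 1, 3, 2): 12 + 4 + 22 + (-1) = 37
σ = (0, 2, 1, 3): 12 + 29 + (-8) + 30 = 63
σ = (0, 2, 3, 1): 12 + 29 + 22 + 12 = 75
σ = (0, 3, 1, 2): 12 + 9 + (-8) + (-1) = 12
σ = (0, 3, 2, 1): 12 + 9 + 7 + 12 = 40
σ = (1, 0, 2, 3): 23 + (-5) + 7 + 30 = 55
σ = (1, 0, 3, 2): 23 + (-5) + 22 + (-1) = 39
σ = (1, 2, 0, 3): 23 + 29 + 27 + 30 = 109
σ = (1, 2, 3, 0): 23 + 29 + 22 + (-9) = 65
σ = (1, 3, 0, 2): 23 + 9 + 27 + (-1) = 58
σ = (1, 3, 2, 0): 23 + 9 + 7 + (-9) = 30
σ = (2, 0, 1, 3): 20 + (-5) + (-8) + 30 = 37
σ = (2, 0, 3, 1): 20 + (-5) + 22 + 12 = 49
σ = (2, 1, 0, 3): 20 + 4 + 27 + 30 = 81
σ = (2, 1, 3, 0): 20 + 4 + 22 + (-9) = 37
σ = (2, 3, 0, 1): 20 + 9 + 27 + 12 = 68
σ = (2, 3, 1, 0): 20 + 9 + (-8) + (-9) = 12
σ = (3, 0, 1, 2): 30 + (-5) + (-8) + (-1) = 16
σ = (3, 0, 2, 1): 30 + (-5) + 7 + 12 = 44
σ = (3, 1, 0, 2): 30 + 4 + 27 + (-1) = 60
σ = (3, 1, 2, 0): 30 + 4 + 7 + (-9) = 32
σ = (3, 2, 0, 1): 30 + 29 + 27 + 12 = 98
σ = (3, 2, 1, 0): 30 + 29 + (-8) + (-9) = 42
Optimal value attained by: σ = (0, 3, 1, 2).
Answer: det⊕(T) = 12; verdict: SINGULAR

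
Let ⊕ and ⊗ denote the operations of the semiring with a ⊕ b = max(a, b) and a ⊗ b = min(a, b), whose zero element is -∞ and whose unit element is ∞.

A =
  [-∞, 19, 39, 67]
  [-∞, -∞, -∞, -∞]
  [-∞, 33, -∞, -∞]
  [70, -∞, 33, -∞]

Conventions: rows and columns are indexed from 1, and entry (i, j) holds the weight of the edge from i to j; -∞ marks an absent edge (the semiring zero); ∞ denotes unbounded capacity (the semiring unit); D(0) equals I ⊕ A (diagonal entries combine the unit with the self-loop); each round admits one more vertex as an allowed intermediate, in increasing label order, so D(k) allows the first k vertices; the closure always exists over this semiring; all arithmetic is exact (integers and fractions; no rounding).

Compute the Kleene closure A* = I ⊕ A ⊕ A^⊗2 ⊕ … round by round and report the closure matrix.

D(0):
  [∞, 19, 39, 67]
  [-∞, ∞, -∞, -∞]
  [-∞, 33, ∞, -∞]
  [70, -∞, 33, ∞]
D(1):
  [∞, 19, 39, 67]
  [-∞, ∞, -∞, -∞]
  [-∞, 33, ∞, -∞]
  [70, 19, 39, ∞]
D(2):
  [∞, 19, 39, 67]
  [-∞, ∞, -∞, -∞]
  [-∞, 33, ∞, -∞]
  [70, 19, 39, ∞]
D(3):
  [∞, 33, 39, 67]
  [-∞, ∞, -∞, -∞]
  [-∞, 33, ∞, -∞]
  [70, 33, 39, ∞]
D(4):
  [∞, 33, 39, 67]
  [-∞, ∞, -∞, -∞]
  [-∞, 33, ∞, -∞]
  [70, 33, 39, ∞]
Answer: A* = [[∞, 33, 39, 67], [-∞, ∞, -∞, -∞], [-∞, 33, ∞, -∞], [70, 33, 39, ∞]]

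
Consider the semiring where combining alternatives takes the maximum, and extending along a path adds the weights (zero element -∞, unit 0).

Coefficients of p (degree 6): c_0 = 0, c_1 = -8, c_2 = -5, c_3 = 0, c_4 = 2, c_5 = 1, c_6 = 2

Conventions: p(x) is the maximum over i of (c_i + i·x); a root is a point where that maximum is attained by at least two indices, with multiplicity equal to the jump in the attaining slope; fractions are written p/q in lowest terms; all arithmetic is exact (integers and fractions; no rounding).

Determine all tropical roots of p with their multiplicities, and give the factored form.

hull edge (i=0, c=0) to (i=4, c=2): slope 1/2, span 4
hull edge (i=4, c=2) to (i=6, c=2): slope 0, span 2
Factored form: p(x) = 2 ⊗ (x ⊕ (-1/2)) ⊗ (x ⊕ (-1/2)) ⊗ (x ⊕ (-1/2)) ⊗ (x ⊕ (-1/2)) ⊗ (x ⊕ 0) ⊗ (x ⊕ 0)
Answer: roots = -1/2 (mult 4), 0 (mult 2)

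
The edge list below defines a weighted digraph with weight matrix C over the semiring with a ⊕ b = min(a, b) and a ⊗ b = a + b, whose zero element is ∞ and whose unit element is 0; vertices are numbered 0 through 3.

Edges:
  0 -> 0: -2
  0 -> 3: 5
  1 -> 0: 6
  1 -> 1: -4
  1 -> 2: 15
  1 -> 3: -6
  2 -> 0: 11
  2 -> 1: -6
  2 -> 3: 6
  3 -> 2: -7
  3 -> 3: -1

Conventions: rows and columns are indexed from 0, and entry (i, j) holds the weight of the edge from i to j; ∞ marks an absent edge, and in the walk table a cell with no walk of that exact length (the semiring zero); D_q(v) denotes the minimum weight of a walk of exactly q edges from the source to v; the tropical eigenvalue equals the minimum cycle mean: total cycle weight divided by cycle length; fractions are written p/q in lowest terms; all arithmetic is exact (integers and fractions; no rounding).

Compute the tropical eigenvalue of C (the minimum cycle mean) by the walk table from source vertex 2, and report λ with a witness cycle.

q=0: [∞, ∞, 0, ∞]
q=1: [11, -6, ∞, 6]
q=2: [0, -10, -1, -12]
q=3: [-4, -14, -19, -16]
q=4: [-8, -25, -23, -20]
Optimal cycle mean attained by: cycle 1->3->2->1, total (-6) + (-7) + (-6), length 3.
Answer: λ = -19/3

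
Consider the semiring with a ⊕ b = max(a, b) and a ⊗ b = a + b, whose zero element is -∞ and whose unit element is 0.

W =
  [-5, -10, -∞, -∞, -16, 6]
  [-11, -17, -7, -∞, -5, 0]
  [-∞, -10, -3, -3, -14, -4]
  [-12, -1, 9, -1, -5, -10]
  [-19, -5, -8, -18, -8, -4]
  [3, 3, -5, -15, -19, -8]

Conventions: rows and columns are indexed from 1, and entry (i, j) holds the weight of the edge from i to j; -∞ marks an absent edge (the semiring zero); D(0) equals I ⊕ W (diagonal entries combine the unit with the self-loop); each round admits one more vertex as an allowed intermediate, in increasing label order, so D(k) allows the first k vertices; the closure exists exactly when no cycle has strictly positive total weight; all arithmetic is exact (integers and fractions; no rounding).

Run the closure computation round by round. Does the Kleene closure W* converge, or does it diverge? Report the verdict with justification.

D(0):
  [0, -10, -∞, -∞, -16, 6]
  [-11, 0, -7, -∞, -5, 0]
  [-∞, -10, 0, -3, -14, -4]
  [-12, -1, 9, 0, -5, -10]
  [-19, -5, -8, -18, 0, -4]
  [3, 3, -5, -15, -19, 0]
Detection: at round 1, diagonal entry (6, 6) turns strictly positive.
Key observation: the cycle 6->1->6 has total weight 3 + 6, which is strictly positive.
Answer: DIVERGES — positive cycle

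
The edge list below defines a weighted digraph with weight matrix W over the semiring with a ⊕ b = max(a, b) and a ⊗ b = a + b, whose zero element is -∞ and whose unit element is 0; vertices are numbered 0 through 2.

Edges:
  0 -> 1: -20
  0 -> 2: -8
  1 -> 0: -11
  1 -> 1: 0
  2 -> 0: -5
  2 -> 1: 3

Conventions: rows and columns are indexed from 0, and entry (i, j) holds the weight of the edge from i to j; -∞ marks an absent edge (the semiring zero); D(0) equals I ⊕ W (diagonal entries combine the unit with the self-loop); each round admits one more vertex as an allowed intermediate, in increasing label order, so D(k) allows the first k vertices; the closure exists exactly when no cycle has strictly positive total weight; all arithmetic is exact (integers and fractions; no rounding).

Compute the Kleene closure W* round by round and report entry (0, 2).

D(0):
  [0, -20, -8]
  [-11, 0, -∞]
  [-5, 3, 0]
D(1):
  [0, -20, -8]
  [-11, 0, -19]
  [-5, 3, 0]
D(2):
  [0, -20, -8]
  [-11, 0, -19]
  [-5, 3, 0]
D(3):
  [0, -5, -8]
  [-11, 0, -19]
  [-5, 3, 0]
Answer: W*[0][2] = -8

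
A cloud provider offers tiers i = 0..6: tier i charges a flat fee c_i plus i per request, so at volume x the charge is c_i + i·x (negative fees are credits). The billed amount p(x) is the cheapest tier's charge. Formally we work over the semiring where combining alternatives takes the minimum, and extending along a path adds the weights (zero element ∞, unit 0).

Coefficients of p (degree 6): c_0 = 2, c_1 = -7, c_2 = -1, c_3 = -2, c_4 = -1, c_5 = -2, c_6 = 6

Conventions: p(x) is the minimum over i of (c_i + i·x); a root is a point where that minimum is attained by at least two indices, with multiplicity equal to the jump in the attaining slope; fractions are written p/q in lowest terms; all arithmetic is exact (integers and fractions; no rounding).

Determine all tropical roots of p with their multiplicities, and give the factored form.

hull edge (i=0, c=2) to (i=1, c=-7): slope -9, span 1
hull edge (i=1, c=-7) to (i=5, c=-2): slope 5/4, span 4
hull edge (i=5, c=-2) to (i=6, c=6): slope 8, span 1
Factored form: p(x) = 6 ⊗ (x ⊕ (-8)) ⊗ (x ⊕ (-5/4)) ⊗ (x ⊕ (-5/4)) ⊗ (x ⊕ (-5/4)) ⊗ (x ⊕ (-5/4)) ⊗ (x ⊕ 9)
Answer: roots = -8 (mult 1), -5/4 (mult 4), 9 (mult 1)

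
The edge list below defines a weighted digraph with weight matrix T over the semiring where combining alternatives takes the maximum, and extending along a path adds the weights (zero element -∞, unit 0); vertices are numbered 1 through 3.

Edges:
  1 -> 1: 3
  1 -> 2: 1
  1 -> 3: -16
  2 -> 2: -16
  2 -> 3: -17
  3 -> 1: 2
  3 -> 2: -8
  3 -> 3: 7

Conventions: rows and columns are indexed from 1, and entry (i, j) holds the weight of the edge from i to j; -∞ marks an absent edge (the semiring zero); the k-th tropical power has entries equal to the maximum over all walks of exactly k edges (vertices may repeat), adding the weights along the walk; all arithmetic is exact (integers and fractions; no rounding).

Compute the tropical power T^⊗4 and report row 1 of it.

T^⊗2:
  [6, 4, -9]
  [-15, -25, -10]
  [9, 3, 14]
T^⊗3:
  [9, 7, -2]
  [-8, -14, -3]
  [16, 10, 21]
T^⊗4:
  [12, 10, 5]
  [-1, -7, 4]
  [23, 17, 28]
Answer: row 1 of T^⊗4 = [12, 10, 5]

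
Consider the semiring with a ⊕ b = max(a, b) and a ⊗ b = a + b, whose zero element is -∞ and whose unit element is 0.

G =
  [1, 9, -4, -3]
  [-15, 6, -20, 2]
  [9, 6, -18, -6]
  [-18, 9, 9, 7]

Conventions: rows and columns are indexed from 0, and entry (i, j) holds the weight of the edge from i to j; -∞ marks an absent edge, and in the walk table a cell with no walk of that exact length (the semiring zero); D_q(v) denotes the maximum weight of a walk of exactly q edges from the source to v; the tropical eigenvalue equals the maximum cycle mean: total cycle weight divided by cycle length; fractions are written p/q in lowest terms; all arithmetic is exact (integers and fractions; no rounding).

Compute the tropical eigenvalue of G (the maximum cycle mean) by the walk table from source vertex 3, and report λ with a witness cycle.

q=0: [-∞, -∞, -∞, 0]
q=1: [-18, 9, 9, 7]
q=2: [18, 16, 16, 14]
q=3: [25, 27, 23, 21]
q=4: [32, 34, 30, 29]
Optimal cycle mean attained by: cycle 0->1->3->2->0, total 9 + 2 + 9 + 9, length 4.
Answer: λ = 29/4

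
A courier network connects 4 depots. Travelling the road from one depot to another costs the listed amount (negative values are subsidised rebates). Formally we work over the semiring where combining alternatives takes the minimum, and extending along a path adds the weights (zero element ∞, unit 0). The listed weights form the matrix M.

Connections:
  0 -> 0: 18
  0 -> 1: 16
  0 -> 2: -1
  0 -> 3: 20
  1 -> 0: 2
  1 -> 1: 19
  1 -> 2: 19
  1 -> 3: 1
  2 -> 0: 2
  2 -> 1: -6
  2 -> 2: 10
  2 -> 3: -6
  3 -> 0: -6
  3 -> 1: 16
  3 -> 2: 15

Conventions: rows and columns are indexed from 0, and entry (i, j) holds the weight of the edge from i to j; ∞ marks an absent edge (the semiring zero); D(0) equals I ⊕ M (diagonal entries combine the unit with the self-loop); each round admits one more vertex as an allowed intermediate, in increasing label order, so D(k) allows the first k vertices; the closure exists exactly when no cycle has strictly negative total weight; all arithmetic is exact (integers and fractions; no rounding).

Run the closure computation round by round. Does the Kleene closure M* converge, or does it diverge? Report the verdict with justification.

D(0):
  [0, 16, -1, 20]
  [2, 0, 19, 1]
  [2, -6, 0, -6]
  [-6, 16, 15, 0]
D(1):
  [0, 16, -1, 20]
  [2, 0, 1, 1]
  [2, -6, 0, -6]
  [-6, 10, -7, 0]
Detection: at round 2, diagonal entry (2, 2) turns strictly negative.
Key observation: the cycle 2->1->0->2 has total weight (-6) + 2 + (-1), which is strictly negative.
Answer: DIVERGES — negative cycle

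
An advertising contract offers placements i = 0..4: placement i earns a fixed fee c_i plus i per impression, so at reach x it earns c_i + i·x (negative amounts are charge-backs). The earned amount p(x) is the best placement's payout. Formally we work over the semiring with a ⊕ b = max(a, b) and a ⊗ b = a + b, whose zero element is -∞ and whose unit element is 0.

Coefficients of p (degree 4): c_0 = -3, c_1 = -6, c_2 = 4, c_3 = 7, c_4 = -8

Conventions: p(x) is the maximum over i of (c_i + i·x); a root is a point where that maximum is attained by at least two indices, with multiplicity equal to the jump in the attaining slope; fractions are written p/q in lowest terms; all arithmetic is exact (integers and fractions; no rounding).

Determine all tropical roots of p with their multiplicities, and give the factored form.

hull edge (i=0, c=-3) to (i=2, c=4): slope 7/2, span 2
hull edge (i=2, c=4) to (i=3, c=7): slope 3, span 1
hull edge (i=3, c=7) to (i=4, c=-8): slope -15, span 1
Factored form: p(x) = -8 ⊗ (x ⊕ (-7/2)) ⊗ (x ⊕ (-7/2)) ⊗ (x ⊕ (-3)) ⊗ (x ⊕ 15)
Answer: roots = -7/2 (mult 2), -3 (mult 1), 15 (mult 1)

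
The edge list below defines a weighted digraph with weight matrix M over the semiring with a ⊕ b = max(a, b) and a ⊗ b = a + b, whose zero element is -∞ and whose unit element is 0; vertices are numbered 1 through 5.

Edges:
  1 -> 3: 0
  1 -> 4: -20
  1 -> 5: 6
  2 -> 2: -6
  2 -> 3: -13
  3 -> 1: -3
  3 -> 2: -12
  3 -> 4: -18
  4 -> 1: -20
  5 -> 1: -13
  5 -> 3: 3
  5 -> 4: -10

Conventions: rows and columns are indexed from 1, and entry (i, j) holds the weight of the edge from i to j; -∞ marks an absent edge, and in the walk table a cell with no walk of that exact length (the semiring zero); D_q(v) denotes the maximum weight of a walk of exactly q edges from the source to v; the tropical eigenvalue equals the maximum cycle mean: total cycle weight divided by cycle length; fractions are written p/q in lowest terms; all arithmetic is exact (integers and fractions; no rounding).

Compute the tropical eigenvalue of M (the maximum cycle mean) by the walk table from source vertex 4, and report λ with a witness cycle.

q=0: [-∞, -∞, -∞, 0, -∞]
q=1: [-20, -∞, -∞, -∞, -∞]
q=2: [-∞, -∞, -20, -40, -14]
q=3: [-23, -32, -11, -24, -∞]
q=4: [-14, -23, -23, -29, -17]
q=5: [-26, -29, -14, -27, -8]
Optimal cycle mean attained by: cycle 1->5->3->1, total 6 + 3 + (-3), length 3.
Answer: λ = 2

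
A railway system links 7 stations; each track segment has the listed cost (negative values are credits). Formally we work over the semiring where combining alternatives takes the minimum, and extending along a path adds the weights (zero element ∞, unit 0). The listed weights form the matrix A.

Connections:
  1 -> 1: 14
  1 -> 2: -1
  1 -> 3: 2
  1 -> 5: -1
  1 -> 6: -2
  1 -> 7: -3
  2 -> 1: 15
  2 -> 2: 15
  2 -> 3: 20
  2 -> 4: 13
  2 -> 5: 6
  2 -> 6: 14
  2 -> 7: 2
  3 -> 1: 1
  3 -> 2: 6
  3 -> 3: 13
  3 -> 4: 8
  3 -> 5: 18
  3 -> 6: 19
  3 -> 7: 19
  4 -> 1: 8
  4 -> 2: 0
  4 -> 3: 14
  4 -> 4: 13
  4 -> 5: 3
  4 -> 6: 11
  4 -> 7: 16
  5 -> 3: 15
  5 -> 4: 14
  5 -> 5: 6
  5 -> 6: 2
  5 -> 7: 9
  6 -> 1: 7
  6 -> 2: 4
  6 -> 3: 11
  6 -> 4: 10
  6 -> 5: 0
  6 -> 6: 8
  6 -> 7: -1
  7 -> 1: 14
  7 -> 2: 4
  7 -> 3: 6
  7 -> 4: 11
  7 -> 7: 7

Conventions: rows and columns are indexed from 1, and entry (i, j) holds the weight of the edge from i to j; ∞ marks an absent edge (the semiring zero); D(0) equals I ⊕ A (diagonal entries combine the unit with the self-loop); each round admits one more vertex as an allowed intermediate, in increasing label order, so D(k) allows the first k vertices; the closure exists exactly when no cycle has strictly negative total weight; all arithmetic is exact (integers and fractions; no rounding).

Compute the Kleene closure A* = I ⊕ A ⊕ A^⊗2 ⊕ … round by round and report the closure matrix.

D(0):
  [0, -1, 2, ∞, -1, -2, -3]
  [15, 0, 20, 13, 6, 14, 2]
  [1, 6, 0, 8, 18, 19, 19]
  [8, 0, 14, 0, 3, 11, 16]
  [∞, ∞, 15, 14, 0, 2, 9]
  [7, 4, 11, 10, 0, 0, -1]
  [14, 4, 6, 11, ∞, ∞, 0]
D(1):
  [0, -1, 2, ∞, -1, -2, -3]
  [15, 0, 17, 13, 6, 13, 2]
  [1, 0, 0, 8, 0, -1, -2]
  [8, 0, 10, 0, 3, 6, 5]
  [∞, ∞, 15, 14, 0, 2, 9]
  [7, 4, 9, 10, 0, 0, -1]
  [14, 4, 6, 11, 13, 12, 0]
D(2):
  [0, -1, 2, 12, -1, -2, -3]
  [15, 0, 17, 13, 6, 13, 2]
  [1, 0, 0, 8, 0, -1, -2]
  [8, 0, 10, 0, 3, 6, 2]
  [∞, ∞, 15, 14, 0, 2, 9]
  [7, 4, 9, 10, 0, 0, -1]
  [14, 4, 6, 11, 10, 12, 0]
D(3):
  [0, -1, 2, 10, -1, -2, -3]
  [15, 0, 17, 13, 6, 13, 2]
  [1, 0, 0, 8, 0, -1, -2]
  [8, 0, 10, 0, 3, 6, 2]
  [16, 15, 15, 14, 0, 2, 9]
  [7, 4, 9, 10, 0, 0, -1]
  [7, 4, 6, 11, 6, 5, 0]
D(4):
  [0, -1, 2, 10, -1, -2, -3]
  [15, 0, 17, 13, 6, 13, 2]
  [1, 0, 0, 8, 0, -1, -2]
  [8, 0, 10, 0, 3, 6, 2]
  [16, 14, 15, 14, 0, 2, 9]
  [7, 4, 9, 10, 0, 0, -1]
  [7, 4, 6, 11, 6, 5, 0]
D(5):
  [0, -1, 2, 10, -1, -2, -3]
  [15, 0, 17, 13, 6, 8, 2]
  [1, 0, 0, 8, 0, -1, -2]
  [8, 0, 10, 0, 3, 5, 2]
  [16, 14, 15, 14, 0, 2, 9]
  [7, 4, 9, 10, 0, 0, -1]
  [7, 4, 6, 11, 6, 5, 0]
D(6):
  [0, -1, 2, 8, -2, -2, -3]
  [15, 0, 17, 13, 6, 8, 2]
  [1, 0, 0, 8, -1, -1, -2]
  [8, 0, 10, 0, 3, 5, 2]
  [9, 6, 11, 12, 0, 2, 1]
  [7, 4, 9, 10, 0, 0, -1]
  [7, 4, 6, 11, 5, 5, 0]
D(7):
  [0, -1, 2, 8, -2, -2, -3]
  [9, 0, 8, 13, 6, 7, 2]
  [1, 0, 0, 8, -1, -1, -2]
  [8, 0, 8, 0, 3, 5, 2]
  [8, 5, 7, 12, 0, 2, 1]
  [6, 3, 5, 10, 0, 0, -1]
  [7, 4, 6, 11, 5, 5, 0]
Answer: A* = [[0, -1, 2, 8, -2, -2, -3], [9, 0, 8, 13, 6, 7, 2], [1, 0, 0, 8, -1, -1, -2], [8, 0, 8, 0, 3, 5, 2], [8, 5, 7, 12, 0, 2, 1], [6, 3, 5, 10, 0, 0, -1], [7, 4, 6, 11, 5, 5, 0]]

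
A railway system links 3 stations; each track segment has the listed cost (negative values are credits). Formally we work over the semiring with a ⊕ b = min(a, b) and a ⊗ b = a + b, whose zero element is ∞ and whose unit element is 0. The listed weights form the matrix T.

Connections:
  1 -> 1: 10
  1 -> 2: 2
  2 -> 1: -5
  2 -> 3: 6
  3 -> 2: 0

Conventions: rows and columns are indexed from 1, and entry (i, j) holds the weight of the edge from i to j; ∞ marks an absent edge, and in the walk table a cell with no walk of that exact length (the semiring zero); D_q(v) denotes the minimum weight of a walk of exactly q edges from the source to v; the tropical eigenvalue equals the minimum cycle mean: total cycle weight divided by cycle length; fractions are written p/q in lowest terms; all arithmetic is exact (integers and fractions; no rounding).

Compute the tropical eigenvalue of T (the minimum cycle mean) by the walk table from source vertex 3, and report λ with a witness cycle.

q=0: [∞, ∞, 0]
q=1: [∞, 0, ∞]
q=2: [-5, ∞, 6]
q=3: [5, -3, ∞]
Optimal cycle mean attained by: cycle 1->2->1, total 2 + (-5), length 2.
Answer: λ = -3/2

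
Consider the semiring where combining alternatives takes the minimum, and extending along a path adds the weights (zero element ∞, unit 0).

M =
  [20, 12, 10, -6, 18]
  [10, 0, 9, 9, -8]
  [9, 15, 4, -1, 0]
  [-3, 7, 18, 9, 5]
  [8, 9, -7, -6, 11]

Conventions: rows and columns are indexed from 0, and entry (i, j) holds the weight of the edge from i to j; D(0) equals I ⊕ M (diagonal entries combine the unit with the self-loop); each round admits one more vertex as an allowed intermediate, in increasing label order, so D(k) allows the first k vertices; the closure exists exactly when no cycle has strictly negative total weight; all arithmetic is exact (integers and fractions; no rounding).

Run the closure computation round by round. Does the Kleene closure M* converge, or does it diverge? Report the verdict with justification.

D(0):
  [0, 12, 10, -6, 18]
  [10, 0, 9, 9, -8]
  [9, 15, 0, -1, 0]
  [-3, 7, 18, 0, 5]
  [8, 9, -7, -6, 0]
Detection: at round 1, diagonal entry (3, 3) turns strictly negative.
Key observation: the cycle 3->0->3 has total weight (-3) + (-6), which is strictly negative.
Answer: DIVERGES — negative cycle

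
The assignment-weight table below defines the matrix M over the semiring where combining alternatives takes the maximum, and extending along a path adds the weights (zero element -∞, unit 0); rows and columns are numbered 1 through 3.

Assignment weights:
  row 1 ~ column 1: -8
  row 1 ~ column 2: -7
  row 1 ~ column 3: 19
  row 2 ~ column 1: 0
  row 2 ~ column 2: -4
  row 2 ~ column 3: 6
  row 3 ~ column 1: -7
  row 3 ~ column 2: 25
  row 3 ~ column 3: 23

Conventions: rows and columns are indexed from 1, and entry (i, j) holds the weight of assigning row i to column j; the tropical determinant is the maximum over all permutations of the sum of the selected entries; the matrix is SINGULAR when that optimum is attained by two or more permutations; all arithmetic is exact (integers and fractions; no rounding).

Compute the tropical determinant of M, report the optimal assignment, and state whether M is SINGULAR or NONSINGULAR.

σ = (1, 2, 3): (-8) + (-4) + 23 = 11
σ = (1, 3, 2): (-8) + 6 + 25 = 23
σ = (2, 1, 3): (-7) + 0 + 23 = 16
σ = (2, 3, 1): (-7) + 6 + (-7) = -8
σ = (3, 1, 2): 19 + 0 + 25 = 44
σ = (3, 2, 1): 19 + (-4) + (-7) = 8
Optimal value attained by: σ = (3, 1, 2).
Answer: det⊕(M) = 44; verdict: NONSINGULAR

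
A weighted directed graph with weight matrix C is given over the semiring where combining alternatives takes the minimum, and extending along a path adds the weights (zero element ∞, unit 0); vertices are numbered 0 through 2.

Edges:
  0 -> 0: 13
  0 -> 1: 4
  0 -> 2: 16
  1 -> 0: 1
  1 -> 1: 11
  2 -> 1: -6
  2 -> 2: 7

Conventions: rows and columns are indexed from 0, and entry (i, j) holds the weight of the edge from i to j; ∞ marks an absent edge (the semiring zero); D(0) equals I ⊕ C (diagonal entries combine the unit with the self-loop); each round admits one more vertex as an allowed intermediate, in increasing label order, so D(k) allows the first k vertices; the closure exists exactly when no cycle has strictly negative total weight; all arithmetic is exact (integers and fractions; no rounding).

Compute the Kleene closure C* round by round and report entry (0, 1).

D(0):
  [0, 4, 16]
  [1, 0, ∞]
  [∞, -6, 0]
D(1):
  [0, 4, 16]
  [1, 0, 17]
  [∞, -6, 0]
D(2):
  [0, 4, 16]
  [1, 0, 17]
  [-5, -6, 0]
D(3):
  [0, 4, 16]
  [1, 0, 17]
  [-5, -6, 0]
Answer: C*[0][1] = 4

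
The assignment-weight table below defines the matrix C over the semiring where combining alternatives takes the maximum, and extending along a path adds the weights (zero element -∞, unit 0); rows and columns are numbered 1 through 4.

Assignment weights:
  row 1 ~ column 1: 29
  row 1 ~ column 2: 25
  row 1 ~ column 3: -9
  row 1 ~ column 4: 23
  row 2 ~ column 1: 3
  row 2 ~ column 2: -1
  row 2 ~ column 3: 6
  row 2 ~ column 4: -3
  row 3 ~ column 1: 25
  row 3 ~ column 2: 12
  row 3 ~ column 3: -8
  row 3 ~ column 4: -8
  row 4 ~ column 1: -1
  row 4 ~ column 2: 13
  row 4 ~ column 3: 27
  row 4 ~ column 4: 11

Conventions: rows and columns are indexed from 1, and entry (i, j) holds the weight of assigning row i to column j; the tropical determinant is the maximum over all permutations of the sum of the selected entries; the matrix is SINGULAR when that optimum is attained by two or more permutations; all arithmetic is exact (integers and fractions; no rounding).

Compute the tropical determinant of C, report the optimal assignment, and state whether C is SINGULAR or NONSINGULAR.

σ = (1, 2, 3, 4): 29 + (-1) + (-8) + 11 = 31
σ = (1, 2, 4, 3): 29 + (-1) + (-8) + 27 = 47
σ = (1, 3, 2, 4): 29 + 6 + 12 + 11 = 58
σ = (1, 3, 4, 2): 29 + 6 + (-8) + 13 = 40
σ = (1, 4, 2, 3): 29 + (-3) + 12 + 27 = 65
σ = (1, 4, 3, 2): 29 + (-3) + (-8) + 13 = 31
σ = (2, 1, 3, 4): 25 + 3 + (-8) + 11 = 31
σ = (2, 1, 4, 3): 25 + 3 + (-8) + 27 = 47
σ = (2, 3, 1, 4): 25 + 6 + 25 + 11 = 67
σ = (2, 3, 4, 1): 25 + 6 + (-8) + (-1) = 22
σ = (2, 4, 1, 3): 25 + (-3) + 25 + 27 = 74
σ = (2, 4, 3, 1): 25 + (-3) + (-8) + (-1) = 13
σ = (3, 1, 2, 4): (-9) + 3 + 12 + 11 = 17
σ = (3, 1, 4, 2): (-9) + 3 + (-8) + 13 = -1
σ = (3, 2, 1, 4): (-9) + (-1) + 25 + 11 = 26
σ = (3, 2, 4, 1): (-9) + (-1) + (-8) + (-1) = -19
σ = (3, 4, 1, 2): (-9) + (-3) + 25 + 13 = 26
σ = (3, 4, 2, 1): (-9) + (-3) + 12 + (-1) = -1
σ = (4, 1, 2, 3): 23 + 3 + 12 + 27 = 65
σ = (4, 1, 3, 2): 23 + 3 + (-8) + 13 = 31
σ = (4, 2, 1, 3): 23 + (-1) + 25 + 27 = 74
σ = (4, 2, 3, 1): 23 + (-1) + (-8) + (-1) = 13
σ = (4, 3, 1, 2): 23 + 6 + 25 + 13 = 67
σ = (4, 3, 2, 1): 23 + 6 + 12 + (-1) = 40
Optimal value attained by: σ = (2, 4, 1, 3).
Answer: det⊕(C) = 74; verdict: SINGULAR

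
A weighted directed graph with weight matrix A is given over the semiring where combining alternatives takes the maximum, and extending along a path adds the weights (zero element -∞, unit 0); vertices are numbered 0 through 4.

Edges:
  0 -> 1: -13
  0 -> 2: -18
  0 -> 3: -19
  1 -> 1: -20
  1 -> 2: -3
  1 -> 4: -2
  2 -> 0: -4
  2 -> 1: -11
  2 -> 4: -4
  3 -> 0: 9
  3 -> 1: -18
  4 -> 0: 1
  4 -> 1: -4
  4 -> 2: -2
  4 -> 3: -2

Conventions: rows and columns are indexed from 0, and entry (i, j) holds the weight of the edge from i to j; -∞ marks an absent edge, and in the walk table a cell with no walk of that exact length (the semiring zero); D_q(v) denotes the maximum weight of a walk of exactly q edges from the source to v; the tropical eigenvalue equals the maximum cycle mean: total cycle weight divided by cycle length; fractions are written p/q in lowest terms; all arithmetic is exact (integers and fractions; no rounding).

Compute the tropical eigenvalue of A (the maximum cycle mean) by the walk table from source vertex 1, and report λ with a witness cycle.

q=0: [-∞, 0, -∞, -∞, -∞]
q=1: [-∞, -20, -3, -∞, -2]
q=2: [-1, -6, -4, -4, -7]
q=3: [5, -11, -9, -9, -8]
q=4: [0, -8, -10, -10, -13]
q=5: [-1, -13, -11, -15, -10]
Optimal cycle mean attained by: cycle 0->1->4->3->0, total (-13) + (-2) + (-2) + 9, length 4.
Answer: λ = -2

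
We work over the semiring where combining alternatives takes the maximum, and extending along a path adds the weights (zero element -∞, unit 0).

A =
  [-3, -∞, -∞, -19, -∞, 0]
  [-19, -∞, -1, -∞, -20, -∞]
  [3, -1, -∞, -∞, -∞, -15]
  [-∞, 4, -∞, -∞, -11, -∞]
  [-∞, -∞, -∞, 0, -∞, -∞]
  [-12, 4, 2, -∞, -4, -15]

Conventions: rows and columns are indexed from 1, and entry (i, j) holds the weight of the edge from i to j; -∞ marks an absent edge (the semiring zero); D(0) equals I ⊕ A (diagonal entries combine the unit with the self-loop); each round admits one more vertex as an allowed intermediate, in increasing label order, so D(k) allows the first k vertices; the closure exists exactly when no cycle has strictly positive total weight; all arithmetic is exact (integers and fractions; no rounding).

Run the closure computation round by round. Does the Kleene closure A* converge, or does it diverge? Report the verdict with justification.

D(0):
  [0, -∞, -∞, -19, -∞, 0]
  [-19, 0, -1, -∞, -20, -∞]
  [3, -1, 0, -∞, -∞, -15]
  [-∞, 4, -∞, 0, -11, -∞]
  [-∞, -∞, -∞, 0, 0, -∞]
  [-12, 4, 2, -∞, -4, 0]
D(1):
  [0, -∞, -∞, -19, -∞, 0]
  [-19, 0, -1, -38, -20, -19]
  [3, -1, 0, -16, -∞, 3]
  [-∞, 4, -∞, 0, -11, -∞]
  [-∞, -∞, -∞, 0, 0, -∞]
  [-12, 4, 2, -31, -4, 0]
D(2):
  [0, -∞, -∞, -19, -∞, 0]
  [-19, 0, -1, -38, -20, -19]
  [3, -1, 0, -16, -21, 3]
  [-15, 4, 3, 0, -11, -15]
  [-∞, -∞, -∞, 0, 0, -∞]
  [-12, 4, 3, -31, -4, 0]
Detection: at round 3, diagonal entry (6, 6) turns strictly positive.
Key observation: the cycle 6->2->3->1->6 has total weight 4 + (-1) + 3 + 0, which is strictly positive.
Answer: DIVERGES — positive cycle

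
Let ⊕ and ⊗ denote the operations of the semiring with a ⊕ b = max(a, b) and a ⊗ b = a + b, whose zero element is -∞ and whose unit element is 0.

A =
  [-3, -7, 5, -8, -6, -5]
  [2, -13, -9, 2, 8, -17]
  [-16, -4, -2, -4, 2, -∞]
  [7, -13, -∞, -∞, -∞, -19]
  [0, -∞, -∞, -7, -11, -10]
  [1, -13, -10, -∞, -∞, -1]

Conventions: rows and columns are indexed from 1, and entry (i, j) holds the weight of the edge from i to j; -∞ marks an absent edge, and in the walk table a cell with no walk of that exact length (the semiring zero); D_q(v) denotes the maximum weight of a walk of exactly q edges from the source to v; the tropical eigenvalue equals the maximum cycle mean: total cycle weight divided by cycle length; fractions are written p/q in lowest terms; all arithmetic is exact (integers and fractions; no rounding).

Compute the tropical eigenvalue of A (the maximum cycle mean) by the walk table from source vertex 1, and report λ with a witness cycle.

q=0: [0, -∞, -∞, -∞, -∞, -∞]
q=1: [-3, -7, 5, -8, -6, -5]
q=2: [-1, 1, 3, 1, 7, -6]
q=3: [8, -1, 4, 3, 9, -3]
q=4: [10, 1, 13, 2, 7, 3]
q=5: [9, 9, 15, 9, 15, 5]
q=6: [16, 11, 14, 11, 17, 5]
Optimal cycle mean attained by: cycle 1->3->4->1, total 5 + (-4) + 7, length 3.
Answer: λ = 8/3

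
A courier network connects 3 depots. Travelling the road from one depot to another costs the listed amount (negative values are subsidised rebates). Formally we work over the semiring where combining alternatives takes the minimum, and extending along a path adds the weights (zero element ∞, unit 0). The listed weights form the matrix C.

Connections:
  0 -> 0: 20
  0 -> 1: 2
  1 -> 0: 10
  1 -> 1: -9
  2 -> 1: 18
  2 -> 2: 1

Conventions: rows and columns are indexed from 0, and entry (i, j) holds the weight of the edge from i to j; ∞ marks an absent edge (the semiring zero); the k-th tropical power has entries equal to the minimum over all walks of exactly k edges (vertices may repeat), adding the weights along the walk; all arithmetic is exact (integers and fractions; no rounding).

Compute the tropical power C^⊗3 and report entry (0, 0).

C^⊗2:
  [12, -7, ∞]
  [1, -18, ∞]
  [28, 9, 2]
C^⊗3:
  [3, -16, ∞]
  [-8, -27, ∞]
  [19, 0, 3]
Key observation: the optimum is the walk 0->1->1->0, with weight 2 + (-9) + 10 = 3.
Optimal value attained by: walk 0->1->1->0.
Answer: (C^⊗3)[0][0] = 3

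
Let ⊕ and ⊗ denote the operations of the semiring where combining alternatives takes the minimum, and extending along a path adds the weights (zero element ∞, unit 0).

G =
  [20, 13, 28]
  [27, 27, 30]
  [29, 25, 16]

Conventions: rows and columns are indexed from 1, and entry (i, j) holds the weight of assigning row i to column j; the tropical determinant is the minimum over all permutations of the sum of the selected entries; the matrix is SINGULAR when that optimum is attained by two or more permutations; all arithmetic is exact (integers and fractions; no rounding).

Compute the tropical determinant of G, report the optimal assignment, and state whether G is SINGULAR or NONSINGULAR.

σ = (1, 2, 3): 20 + 27 + 16 = 63
σ = (1, 3, 2): 20 + 30 + 25 = 75
σ = (2, 1, 3): 13 + 27 + 16 = 56
σ = (2, 3, 1): 13 + 30 + 29 = 72
σ = (3, 1, 2): 28 + 27 + 25 = 80
σ = (3, 2, 1): 28 + 27 + 29 = 84
Optimal value attained by: σ = (2, 1, 3).
Answer: det⊕(G) = 56; verdict: NONSINGULAR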